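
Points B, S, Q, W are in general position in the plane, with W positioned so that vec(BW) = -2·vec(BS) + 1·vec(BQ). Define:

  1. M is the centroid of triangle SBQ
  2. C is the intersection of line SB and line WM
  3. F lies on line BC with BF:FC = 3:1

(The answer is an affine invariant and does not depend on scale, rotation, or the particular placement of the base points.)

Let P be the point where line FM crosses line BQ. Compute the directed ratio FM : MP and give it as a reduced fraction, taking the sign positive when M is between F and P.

Assign B = (0, 0), S = (1, 0), Q = (0, 1), W = (-2, 1) — the answer is frame-independent, so this choice is without loss of generality.
1. M is the centroid of triangle SBQ ⇒ M = (1/3, 1/3)
2. C is the intersection of line SB and line WM ⇒ C = (3/2, 0)
3. F lies on line BC with BF:FC = 3:1 ⇒ F = (9/8, 0)
line FM meets BQ at P = (0, 9/19)
M = F + t·(P−F) with t = 19/27, so FM:MP = 19/27:8/27

FM:MP = 19/8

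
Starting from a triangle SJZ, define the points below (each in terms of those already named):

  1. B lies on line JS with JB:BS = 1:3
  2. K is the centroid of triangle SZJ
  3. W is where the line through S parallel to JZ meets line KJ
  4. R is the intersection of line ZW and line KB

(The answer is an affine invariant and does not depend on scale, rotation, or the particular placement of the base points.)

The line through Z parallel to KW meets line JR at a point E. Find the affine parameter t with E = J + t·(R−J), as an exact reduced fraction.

t = 2

Choose coordinates S = (0, 0), J = (1, 0), Z = (0, 1).
1. B lies on line JS with JB:BS = 1:3 ⇒ B = (3/4, 0)
2. K is the centroid of triangle SZJ ⇒ K = (1/3, 1/3)
3. W is where the line through S parallel to JZ meets line KJ ⇒ W = (-1, 1)
4. R is the intersection of line ZW and line KB ⇒ R = (-1/2, 1)
through Z parallel to KW: direction (-4/3, 2/3); meets JR at E = (-2, 2)
E = J + t·(R−J) with t = 2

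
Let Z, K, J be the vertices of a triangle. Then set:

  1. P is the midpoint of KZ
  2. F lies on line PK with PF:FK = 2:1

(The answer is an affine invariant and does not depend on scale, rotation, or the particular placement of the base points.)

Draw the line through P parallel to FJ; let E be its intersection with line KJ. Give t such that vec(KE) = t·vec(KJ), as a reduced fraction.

t = 3

Set Z = (0, 0), K = (1, 0), J = (0, 1); any affine frame gives the same invariant.
1. P is the midpoint of KZ ⇒ P = (1/2, 0)
2. F lies on line PK with PF:FK = 2:1 ⇒ F = (5/6, 0)
through P parallel to FJ: direction (-5/6, 1); meets KJ at E = (-2, 3)
E = K + t·(J−K) with t = 3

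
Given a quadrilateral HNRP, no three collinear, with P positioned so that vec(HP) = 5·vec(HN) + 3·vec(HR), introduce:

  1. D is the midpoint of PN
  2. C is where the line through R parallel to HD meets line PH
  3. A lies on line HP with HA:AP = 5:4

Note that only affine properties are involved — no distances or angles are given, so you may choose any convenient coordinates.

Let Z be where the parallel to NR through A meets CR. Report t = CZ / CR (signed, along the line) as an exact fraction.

Set H = (0, 0), N = (1, 0), R = (0, 1), P = (5, 3); any affine frame gives the same invariant.
1. D is the midpoint of PN ⇒ D = (3, 3/2)
2. C is where the line through R parallel to HD meets line PH ⇒ C = (10, 6)
3. A lies on line HP with HA:AP = 5:4 ⇒ A = (25/9, 5/3)
through A parallel to NR: direction (-1, 1); meets CR at Z = (62/27, 58/27)
Z = C + t·(R−C) with t = 104/135

t = 104/135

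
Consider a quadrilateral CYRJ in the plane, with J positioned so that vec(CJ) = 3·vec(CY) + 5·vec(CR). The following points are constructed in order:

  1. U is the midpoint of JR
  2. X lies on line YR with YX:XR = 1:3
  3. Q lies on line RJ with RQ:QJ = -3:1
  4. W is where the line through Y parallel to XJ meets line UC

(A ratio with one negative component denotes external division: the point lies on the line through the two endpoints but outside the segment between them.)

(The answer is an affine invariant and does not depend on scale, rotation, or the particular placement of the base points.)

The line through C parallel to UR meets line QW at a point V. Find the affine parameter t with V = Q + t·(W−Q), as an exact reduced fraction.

t = -3/35

Work in coordinates with C = (0, 0), Y = (1, 0), R = (0, 1), J = (3, 5).
1. U is the midpoint of JR ⇒ U = (3/2, 3)
2. X lies on line YR with YX:XR = 1:3 ⇒ X = (3/4, 1/4)
3. Q lies on line RJ with RQ:QJ = -3:1 ⇒ Q = (9/2, 7)
4. W is where the line through Y parallel to XJ meets line UC ⇒ W = (19, 38)
through C parallel to UR: direction (-3/2, -2); meets QW at V = (114/35, 152/35)
V = Q + t·(W−Q) with t = -3/35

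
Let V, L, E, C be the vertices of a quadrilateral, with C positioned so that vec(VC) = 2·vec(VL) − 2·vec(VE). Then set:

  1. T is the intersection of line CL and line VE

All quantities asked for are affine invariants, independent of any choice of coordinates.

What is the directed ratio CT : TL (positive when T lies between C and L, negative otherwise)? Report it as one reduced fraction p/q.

Assign V = (0, 0), L = (1, 0), E = (0, 1), C = (2, -2) — the answer is frame-independent, so this choice is without loss of generality.
1. T is the intersection of line CL and line VE ⇒ T = (0, 2)
T = C + t·(L−C) with t = 2, so CT:TL = t:(1−t) = 2:-1

CT:TL = -2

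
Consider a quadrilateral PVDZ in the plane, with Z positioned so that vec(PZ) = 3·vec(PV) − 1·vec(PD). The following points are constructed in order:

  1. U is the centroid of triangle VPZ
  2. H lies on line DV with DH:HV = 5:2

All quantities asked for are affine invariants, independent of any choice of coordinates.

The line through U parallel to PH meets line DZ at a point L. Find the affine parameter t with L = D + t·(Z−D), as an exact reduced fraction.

Set P = (0, 0), V = (1, 0), D = (0, 1), Z = (3, -1); any affine frame gives the same invariant.
1. U is the centroid of triangle VPZ ⇒ U = (4/3, -1/3)
2. H lies on line DV with DH:HV = 5:2 ⇒ H = (5/7, 2/7)
through U parallel to PH: direction (5/7, 2/7); meets DZ at L = (7/4, -1/6)
L = D + t·(Z−D) with t = 7/12

t = 7/12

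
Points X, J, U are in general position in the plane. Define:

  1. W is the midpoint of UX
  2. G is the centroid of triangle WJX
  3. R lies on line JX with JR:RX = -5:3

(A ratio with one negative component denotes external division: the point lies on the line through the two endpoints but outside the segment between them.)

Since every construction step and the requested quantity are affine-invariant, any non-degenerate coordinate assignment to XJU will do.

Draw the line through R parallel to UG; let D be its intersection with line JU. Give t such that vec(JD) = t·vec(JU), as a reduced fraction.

t = 25/6

Choose coordinates X = (0, 0), J = (1, 0), U = (0, 1).
1. W is the midpoint of UX ⇒ W = (0, 1/2)
2. G is the centroid of triangle WJX ⇒ G = (1/3, 1/6)
3. R lies on line JX with JR:RX = -5:3 ⇒ R = (-3/2, 0)
through R parallel to UG: direction (1/3, -5/6); meets JU at D = (-19/6, 25/6)
D = J + t·(U−J) with t = 25/6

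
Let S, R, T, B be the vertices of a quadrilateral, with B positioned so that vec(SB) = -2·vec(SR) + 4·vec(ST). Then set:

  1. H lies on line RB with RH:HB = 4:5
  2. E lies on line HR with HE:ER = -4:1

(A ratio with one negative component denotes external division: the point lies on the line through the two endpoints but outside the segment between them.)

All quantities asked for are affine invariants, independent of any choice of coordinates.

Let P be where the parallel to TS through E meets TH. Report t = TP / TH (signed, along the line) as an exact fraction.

t = -13/3

Work in coordinates with S = (0, 0), R = (1, 0), T = (0, 1), B = (-2, 4).
1. H lies on line RB with RH:HB = 4:5 ⇒ H = (-1/3, 16/9)
2. E lies on line HR with HE:ER = -4:1 ⇒ E = (13/9, -16/27)
through E parallel to TS: direction (0, -1); meets TH at P = (13/9, -64/27)
P = T + t·(H−T) with t = -13/3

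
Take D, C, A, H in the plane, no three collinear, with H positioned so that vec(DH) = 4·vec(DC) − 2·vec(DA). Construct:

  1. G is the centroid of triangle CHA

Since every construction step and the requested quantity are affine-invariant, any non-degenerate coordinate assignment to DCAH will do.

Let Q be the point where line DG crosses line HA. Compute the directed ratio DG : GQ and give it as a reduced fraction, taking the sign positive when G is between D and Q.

Assign D = (0, 0), C = (1, 0), A = (0, 1), H = (4, -2) — the answer is frame-independent, so this choice is without loss of generality.
1. G is the centroid of triangle CHA ⇒ G = (5/3, -1/3)
line DG meets HA at Q = (20/11, -4/11)
G = D + t·(Q−D) with t = 11/12, so DG:GQ = 11/12:1/12

DG:GQ = 11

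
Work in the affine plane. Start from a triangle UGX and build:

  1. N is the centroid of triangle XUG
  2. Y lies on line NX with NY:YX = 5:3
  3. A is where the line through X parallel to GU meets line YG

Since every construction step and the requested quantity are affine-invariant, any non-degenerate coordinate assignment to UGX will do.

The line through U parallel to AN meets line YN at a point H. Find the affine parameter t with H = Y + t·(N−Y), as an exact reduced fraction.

t = 33/5

Work in coordinates with U = (0, 0), G = (1, 0), X = (0, 1).
1. N is the centroid of triangle XUG ⇒ N = (1/3, 1/3)
2. Y lies on line NX with NY:YX = 5:3 ⇒ Y = (1/8, 3/4)
3. A is where the line through X parallel to GU meets line YG ⇒ A = (-1/6, 1)
through U parallel to AN: direction (1/2, -2/3); meets YN at H = (3/2, -2)
H = Y + t·(N−Y) with t = 33/5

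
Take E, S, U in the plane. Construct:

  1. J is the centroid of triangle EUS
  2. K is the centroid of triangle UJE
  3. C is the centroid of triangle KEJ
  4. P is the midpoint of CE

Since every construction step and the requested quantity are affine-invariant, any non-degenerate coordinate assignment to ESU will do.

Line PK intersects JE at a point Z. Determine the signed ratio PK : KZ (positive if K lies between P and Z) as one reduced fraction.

Work in coordinates with E = (0, 0), S = (1, 0), U = (0, 1).
1. J is the centroid of triangle EUS ⇒ J = (1/3, 1/3)
2. K is the centroid of triangle UJE ⇒ K = (1/9, 4/9)
3. C is the centroid of triangle KEJ ⇒ C = (4/27, 7/27)
4. P is the midpoint of CE ⇒ P = (2/27, 7/54)
line PK meets JE at Z = (1/15, 1/15)
K = P + t·(Z−P) with t = -5, so PK:KZ = -5:6

PK:KZ = -5/6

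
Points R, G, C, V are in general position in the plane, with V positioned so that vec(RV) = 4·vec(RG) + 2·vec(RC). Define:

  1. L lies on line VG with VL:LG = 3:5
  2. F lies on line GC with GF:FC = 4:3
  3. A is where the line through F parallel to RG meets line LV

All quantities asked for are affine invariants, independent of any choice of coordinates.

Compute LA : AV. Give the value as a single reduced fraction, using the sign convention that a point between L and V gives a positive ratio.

LA:AV = -19/40

Choose coordinates R = (0, 0), G = (1, 0), C = (0, 1), V = (4, 2).
1. L lies on line VG with VL:LG = 3:5 ⇒ L = (23/8, 5/4)
2. F lies on line GC with GF:FC = 4:3 ⇒ F = (3/7, 4/7)
3. A is where the line through F parallel to RG meets line LV ⇒ A = (13/7, 4/7)
A = L + t·(V−L) with t = -19/21, so LA:AV = t:(1−t) = -19/21:40/21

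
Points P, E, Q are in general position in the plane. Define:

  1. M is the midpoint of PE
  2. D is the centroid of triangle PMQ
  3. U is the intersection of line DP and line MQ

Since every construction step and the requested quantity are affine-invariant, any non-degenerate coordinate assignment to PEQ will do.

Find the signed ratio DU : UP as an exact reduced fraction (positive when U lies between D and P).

DU:UP = -1/3

Work in coordinates with P = (0, 0), E = (1, 0), Q = (0, 1).
1. M is the midpoint of PE ⇒ M = (1/2, 0)
2. D is the centroid of triangle PMQ ⇒ D = (1/6, 1/3)
3. U is the intersection of line DP and line MQ ⇒ U = (1/4, 1/2)
U = D + t·(P−D) with t = -1/2, so DU:UP = t:(1−t) = -1/2:3/2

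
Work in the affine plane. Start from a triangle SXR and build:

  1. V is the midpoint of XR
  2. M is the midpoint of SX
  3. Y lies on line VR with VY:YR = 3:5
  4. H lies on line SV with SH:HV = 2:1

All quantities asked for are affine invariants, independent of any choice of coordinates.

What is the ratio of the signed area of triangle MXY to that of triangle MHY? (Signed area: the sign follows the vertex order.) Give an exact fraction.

Assign S = (0, 0), X = (1, 0), R = (0, 1) — the answer is frame-independent, so this choice is without loss of generality.
1. V is the midpoint of XR ⇒ V = (1/2, 1/2)
2. M is the midpoint of SX ⇒ M = (1/2, 0)
3. Y lies on line VR with VY:YR = 3:5 ⇒ Y = (5/16, 11/16)
4. H lies on line SV with SH:HV = 2:1 ⇒ H = (1/3, 1/3)
2·[MXY] = 11/32, 2·[MHY] = -5/96
[MXY]:[MHY] = 11/32:-5/96 = -33/5

[MXY]:[MHY] = -33/5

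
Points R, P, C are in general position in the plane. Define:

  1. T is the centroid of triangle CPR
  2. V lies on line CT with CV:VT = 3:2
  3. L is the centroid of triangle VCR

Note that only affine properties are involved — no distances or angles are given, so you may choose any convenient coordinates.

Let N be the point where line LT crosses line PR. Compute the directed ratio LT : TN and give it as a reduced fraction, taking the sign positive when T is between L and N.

LT:TN = 3/5

Work in coordinates with R = (0, 0), P = (1, 0), C = (0, 1).
1. T is the centroid of triangle CPR ⇒ T = (1/3, 1/3)
2. V lies on line CT with CV:VT = 3:2 ⇒ V = (1/5, 3/5)
3. L is the centroid of triangle VCR ⇒ L = (1/15, 8/15)
line LT meets PR at N = (7/9, 0)
T = L + t·(N−L) with t = 3/8, so LT:TN = 3/8:5/8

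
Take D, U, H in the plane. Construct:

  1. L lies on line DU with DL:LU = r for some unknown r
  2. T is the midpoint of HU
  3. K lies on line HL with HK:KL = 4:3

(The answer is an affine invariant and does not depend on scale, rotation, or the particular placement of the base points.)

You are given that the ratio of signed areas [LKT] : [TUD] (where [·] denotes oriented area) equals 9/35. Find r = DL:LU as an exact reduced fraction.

Choose coordinates D = (0, 0), U = (1, 0), H = (0, 1).
1. With DL:LU = r, write λ = r/(r+1) so L = D + λ·(U−D); L is affine-linear in λ
2. T is the midpoint of HU ⇒ T = (1/2, 1/2)
3. K lies on line HL with HK:KL = 4:3 ⇒ K is an affine combination of earlier points and hence also affine-linear in λ
Every point depending on L is an affine combination of L and λ-independent points, so each such coordinate is linear in λ; the λ² term in each signed area is a multiple of (U−D)×(U−D) = 0, so 2·[LKT] and 2·[TUD] are each linear in λ. Evaluating at λ=0 and λ=1:
  2·[LKT] = 3/14·λ − 3/14,   2·[TUD] = -1/2
So [LKT]:[TUD] = (3/14·λ − 3/14) / (-1/2). Setting this equal to 9/35:
  3/14·λ − 3/14 = 9/35·(-1/2)  ⇒  λ = 2/5
Then r = λ/(1−λ) = (2/5)/(3/5) = 2/3. Check: with r = 2/3, L = (2/5, 0) and [LKT]:[TUD] = 9/35 as required.

r = 2/3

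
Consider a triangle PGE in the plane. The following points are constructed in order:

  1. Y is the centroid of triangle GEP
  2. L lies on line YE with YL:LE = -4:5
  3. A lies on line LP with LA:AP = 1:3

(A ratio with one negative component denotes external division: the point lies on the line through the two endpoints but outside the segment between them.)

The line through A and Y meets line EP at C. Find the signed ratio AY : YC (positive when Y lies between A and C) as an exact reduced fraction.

AY:YC = 11/4

Set P = (0, 0), G = (1, 0), E = (0, 1); any affine frame gives the same invariant.
1. Y is the centroid of triangle GEP ⇒ Y = (1/3, 1/3)
2. L lies on line YE with YL:LE = -4:5 ⇒ L = (5/3, -7/3)
3. A lies on line LP with LA:AP = 1:3 ⇒ A = (5/4, -7/4)
line AY meets EP at C = (0, 12/11)
Y = A + t·(C−A) with t = 11/15, so AY:YC = 11/15:4/15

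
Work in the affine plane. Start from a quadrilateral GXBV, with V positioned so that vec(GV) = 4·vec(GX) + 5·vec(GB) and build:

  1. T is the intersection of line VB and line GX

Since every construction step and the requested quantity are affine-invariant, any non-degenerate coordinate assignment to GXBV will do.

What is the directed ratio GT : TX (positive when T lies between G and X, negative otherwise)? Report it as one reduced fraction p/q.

Work in coordinates with G = (0, 0), X = (1, 0), B = (0, 1), V = (4, 5).
1. T is the intersection of line VB and line GX ⇒ T = (-1, 0)
T = G + t·(X−G) with t = -1, so GT:TX = t:(1−t) = -1:2

GT:TX = -1/2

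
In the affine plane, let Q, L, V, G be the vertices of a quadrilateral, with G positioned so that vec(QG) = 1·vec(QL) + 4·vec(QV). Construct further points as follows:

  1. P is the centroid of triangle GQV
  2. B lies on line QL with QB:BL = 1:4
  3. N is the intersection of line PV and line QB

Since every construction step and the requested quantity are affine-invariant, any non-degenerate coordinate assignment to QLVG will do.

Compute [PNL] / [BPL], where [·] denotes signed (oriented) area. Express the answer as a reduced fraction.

Choose coordinates Q = (0, 0), L = (1, 0), V = (0, 1), G = (1, 4).
1. P is the centroid of triangle GQV ⇒ P = (1/3, 5/3)
2. B lies on line QL with QB:BL = 1:4 ⇒ B = (1/5, 0)
3. N is the intersection of line PV and line QB ⇒ N = (-1/2, 0)
2·[PNL] = 5/2, 2·[BPL] = -4/3
[PNL]:[BPL] = 5/2:-4/3 = -15/8

[PNL]:[BPL] = -15/8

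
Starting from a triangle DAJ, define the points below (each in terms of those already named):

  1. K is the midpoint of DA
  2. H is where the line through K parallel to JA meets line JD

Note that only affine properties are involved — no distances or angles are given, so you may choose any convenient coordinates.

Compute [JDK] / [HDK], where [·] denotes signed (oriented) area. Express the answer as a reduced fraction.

[JDK]:[HDK] = 2

Assign D = (0, 0), A = (1, 0), J = (0, 1) — the answer is frame-independent, so this choice is without loss of generality.
1. K is the midpoint of DA ⇒ K = (1/2, 0)
2. H is where the line through K parallel to JA meets line JD ⇒ H = (0, 1/2)
2·[JDK] = 1/2, 2·[HDK] = 1/4
[JDK]:[HDK] = 1/2:1/4 = 2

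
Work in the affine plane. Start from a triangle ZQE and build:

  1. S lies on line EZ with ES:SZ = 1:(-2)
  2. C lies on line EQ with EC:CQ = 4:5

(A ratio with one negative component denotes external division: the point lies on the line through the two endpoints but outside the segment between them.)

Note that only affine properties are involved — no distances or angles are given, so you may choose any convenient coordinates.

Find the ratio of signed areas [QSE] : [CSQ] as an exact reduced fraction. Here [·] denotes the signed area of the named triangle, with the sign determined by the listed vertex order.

Work in coordinates with Z = (0, 0), Q = (1, 0), E = (0, 1).
1. S lies on line EZ with ES:SZ = 1:(-2) ⇒ S = (0, 2)
2. C lies on line EQ with EC:CQ = 4:5 ⇒ C = (4/9, 5/9)
2·[QSE] = 1, 2·[CSQ] = -5/9
[QSE]:[CSQ] = 1:-5/9 = -9/5

[QSE]:[CSQ] = -9/5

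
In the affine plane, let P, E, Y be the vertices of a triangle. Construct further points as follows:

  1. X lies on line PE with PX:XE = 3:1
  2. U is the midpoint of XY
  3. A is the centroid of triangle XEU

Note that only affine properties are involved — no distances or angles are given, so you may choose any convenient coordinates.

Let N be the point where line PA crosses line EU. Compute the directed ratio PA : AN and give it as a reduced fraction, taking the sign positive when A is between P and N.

PA:AN = 11

Assign P = (0, 0), E = (1, 0), Y = (0, 1) — the answer is frame-independent, so this choice is without loss of generality.
1. X lies on line PE with PX:XE = 3:1 ⇒ X = (3/4, 0)
2. U is the midpoint of XY ⇒ U = (3/8, 1/2)
3. A is the centroid of triangle XEU ⇒ A = (17/24, 1/6)
line PA meets EU at N = (17/22, 2/11)
A = P + t·(N−P) with t = 11/12, so PA:AN = 11/12:1/12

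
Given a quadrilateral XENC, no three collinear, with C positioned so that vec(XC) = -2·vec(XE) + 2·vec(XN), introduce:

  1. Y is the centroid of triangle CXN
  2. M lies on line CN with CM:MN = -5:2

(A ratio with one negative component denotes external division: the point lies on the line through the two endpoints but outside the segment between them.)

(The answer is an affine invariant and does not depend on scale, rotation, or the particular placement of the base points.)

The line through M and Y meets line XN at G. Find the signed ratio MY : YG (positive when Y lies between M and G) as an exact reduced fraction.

Choose coordinates X = (0, 0), E = (1, 0), N = (0, 1), C = (-2, 2).
1. Y is the centroid of triangle CXN ⇒ Y = (-2/3, 1)
2. M lies on line CN with CM:MN = -5:2 ⇒ M = (4/3, 1/3)
line MY meets XN at G = (0, 7/9)
Y = M + t·(G−M) with t = 3/2, so MY:YG = 3/2:-1/2

MY:YG = -3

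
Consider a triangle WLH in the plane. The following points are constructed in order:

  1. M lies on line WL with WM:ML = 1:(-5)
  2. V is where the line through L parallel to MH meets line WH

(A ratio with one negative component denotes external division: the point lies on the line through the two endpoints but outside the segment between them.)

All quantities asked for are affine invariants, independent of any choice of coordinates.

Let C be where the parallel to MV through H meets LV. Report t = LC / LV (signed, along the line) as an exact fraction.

Assign W = (0, 0), L = (1, 0), H = (0, 1) — the answer is frame-independent, so this choice is without loss of generality.
1. M lies on line WL with WM:ML = 1:(-5) ⇒ M = (-1/4, 0)
2. V is where the line through L parallel to MH meets line WH ⇒ V = (0, -4)
through H parallel to MV: direction (1/4, -4); meets LV at C = (1/4, -3)
C = L + t·(V−L) with t = 3/4

t = 3/4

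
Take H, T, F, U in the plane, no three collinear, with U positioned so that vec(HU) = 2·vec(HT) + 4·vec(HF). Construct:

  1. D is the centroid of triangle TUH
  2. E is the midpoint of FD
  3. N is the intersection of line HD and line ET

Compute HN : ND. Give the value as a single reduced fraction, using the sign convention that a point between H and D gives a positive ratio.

Choose coordinates H = (0, 0), T = (1, 0), F = (0, 1), U = (2, 4).
1. D is the centroid of triangle TUH ⇒ D = (1, 4/3)
2. E is the midpoint of FD ⇒ E = (1/2, 7/6)
3. N is the intersection of line HD and line ET ⇒ N = (7/11, 28/33)
N = H + t·(D−H) with t = 7/11, so HN:ND = t:(1−t) = 7/11:4/11

HN:ND = 7/4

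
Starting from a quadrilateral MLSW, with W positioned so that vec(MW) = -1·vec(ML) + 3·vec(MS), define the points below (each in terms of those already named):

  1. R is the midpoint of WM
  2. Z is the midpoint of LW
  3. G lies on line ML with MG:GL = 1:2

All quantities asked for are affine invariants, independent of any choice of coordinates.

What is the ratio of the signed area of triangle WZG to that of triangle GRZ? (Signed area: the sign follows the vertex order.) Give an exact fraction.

Work in coordinates with M = (0, 0), L = (1, 0), S = (0, 1), W = (-1, 3).
1. R is the midpoint of WM ⇒ R = (-1/2, 3/2)
2. Z is the midpoint of LW ⇒ Z = (0, 3/2)
3. G lies on line ML with MG:GL = 1:2 ⇒ G = (1/3, 0)
2·[WZG] = -1, 2·[GRZ] = -3/4
[WZG]:[GRZ] = -1:-3/4 = 4/3

[WZG]:[GRZ] = 4/3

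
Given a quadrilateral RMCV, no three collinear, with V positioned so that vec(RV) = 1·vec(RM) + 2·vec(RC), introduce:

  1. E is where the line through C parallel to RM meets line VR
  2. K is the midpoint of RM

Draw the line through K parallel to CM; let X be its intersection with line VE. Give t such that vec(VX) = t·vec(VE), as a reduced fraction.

t = 5/3

Work in coordinates with R = (0, 0), M = (1, 0), C = (0, 1), V = (1, 2).
1. E is where the line through C parallel to RM meets line VR ⇒ E = (1/2, 1)
2. K is the midpoint of RM ⇒ K = (1/2, 0)
through K parallel to CM: direction (1, -1); meets VE at X = (1/6, 1/3)
X = V + t·(E−V) with t = 5/3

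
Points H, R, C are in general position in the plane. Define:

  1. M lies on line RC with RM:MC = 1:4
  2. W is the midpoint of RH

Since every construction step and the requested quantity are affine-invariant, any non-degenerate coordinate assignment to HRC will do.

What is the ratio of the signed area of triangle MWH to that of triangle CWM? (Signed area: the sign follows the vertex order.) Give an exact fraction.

Assign H = (0, 0), R = (1, 0), C = (0, 1) — the answer is frame-independent, so this choice is without loss of generality.
1. M lies on line RC with RM:MC = 1:4 ⇒ M = (4/5, 1/5)
2. W is the midpoint of RH ⇒ W = (1/2, 0)
2·[MWH] = -1/10, 2·[CWM] = 2/5
[MWH]:[CWM] = -1/10:2/5 = -1/4

[MWH]:[CWM] = -1/4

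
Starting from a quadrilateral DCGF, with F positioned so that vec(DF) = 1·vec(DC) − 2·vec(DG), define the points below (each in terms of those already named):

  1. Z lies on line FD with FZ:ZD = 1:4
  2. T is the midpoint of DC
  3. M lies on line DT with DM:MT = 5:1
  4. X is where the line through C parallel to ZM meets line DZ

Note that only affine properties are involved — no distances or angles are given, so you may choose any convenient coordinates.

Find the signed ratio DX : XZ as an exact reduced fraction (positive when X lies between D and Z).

DX:XZ = -12/7

Assign D = (0, 0), C = (1, 0), G = (0, 1), F = (1, -2) — the answer is frame-independent, so this choice is without loss of generality.
1. Z lies on line FD with FZ:ZD = 1:4 ⇒ Z = (4/5, -8/5)
2. T is the midpoint of DC ⇒ T = (1/2, 0)
3. M lies on line DT with DM:MT = 5:1 ⇒ M = (5/12, 0)
4. X is where the line through C parallel to ZM meets line DZ ⇒ X = (48/25, -96/25)
X = D + t·(Z−D) with t = 12/5, so DX:XZ = t:(1−t) = 12/5:-7/5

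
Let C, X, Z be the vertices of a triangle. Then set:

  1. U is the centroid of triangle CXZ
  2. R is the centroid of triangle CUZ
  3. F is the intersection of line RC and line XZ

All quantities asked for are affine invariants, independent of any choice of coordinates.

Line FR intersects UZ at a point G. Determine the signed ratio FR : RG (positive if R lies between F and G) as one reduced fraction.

FR:RG = -8/5

Set C = (0, 0), X = (1, 0), Z = (0, 1); any affine frame gives the same invariant.
1. U is the centroid of triangle CXZ ⇒ U = (1/3, 1/3)
2. R is the centroid of triangle CUZ ⇒ R = (1/9, 4/9)
3. F is the intersection of line RC and line XZ ⇒ F = (1/5, 4/5)
line FR meets UZ at G = (1/6, 2/3)
R = F + t·(G−F) with t = 8/3, so FR:RG = 8/3:-5/3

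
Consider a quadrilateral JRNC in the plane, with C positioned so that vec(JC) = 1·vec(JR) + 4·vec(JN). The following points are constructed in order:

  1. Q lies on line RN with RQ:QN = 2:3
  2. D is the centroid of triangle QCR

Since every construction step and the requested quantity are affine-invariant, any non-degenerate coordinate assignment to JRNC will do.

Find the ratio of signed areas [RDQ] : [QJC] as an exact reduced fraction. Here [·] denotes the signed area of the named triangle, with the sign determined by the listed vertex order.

Work in coordinates with J = (0, 0), R = (1, 0), N = (0, 1), C = (1, 4).
1. Q lies on line RN with RQ:QN = 2:3 ⇒ Q = (3/5, 2/5)
2. D is the centroid of triangle QCR ⇒ D = (13/15, 22/15)
2·[RDQ] = 8/15, 2·[QJC] = -2
[RDQ]:[QJC] = 8/15:-2 = -4/15

[RDQ]:[QJC] = -4/15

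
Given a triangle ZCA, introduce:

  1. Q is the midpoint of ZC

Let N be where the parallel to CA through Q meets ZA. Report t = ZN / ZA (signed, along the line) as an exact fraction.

t = 1/2

Work in coordinates with Z = (0, 0), C = (1, 0), A = (0, 1).
1. Q is the midpoint of ZC ⇒ Q = (1/2, 0)
through Q parallel to CA: direction (-1, 1); meets ZA at N = (0, 1/2)
N = Z + t·(A−Z) with t = 1/2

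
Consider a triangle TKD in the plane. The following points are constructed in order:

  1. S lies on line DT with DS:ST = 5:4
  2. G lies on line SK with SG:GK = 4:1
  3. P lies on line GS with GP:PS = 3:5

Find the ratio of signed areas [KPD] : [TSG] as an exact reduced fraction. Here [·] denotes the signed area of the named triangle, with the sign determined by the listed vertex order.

Work in coordinates with T = (0, 0), K = (1, 0), D = (0, 1).
1. S lies on line DT with DS:ST = 5:4 ⇒ S = (0, 4/9)
2. G lies on line SK with SG:GK = 4:1 ⇒ G = (4/5, 4/45)
3. P lies on line GS with GP:PS = 3:5 ⇒ P = (1/2, 2/9)
2·[KPD] = -5/18, 2·[TSG] = -16/45
[KPD]:[TSG] = -5/18:-16/45 = 25/32

[KPD]:[TSG] = 25/32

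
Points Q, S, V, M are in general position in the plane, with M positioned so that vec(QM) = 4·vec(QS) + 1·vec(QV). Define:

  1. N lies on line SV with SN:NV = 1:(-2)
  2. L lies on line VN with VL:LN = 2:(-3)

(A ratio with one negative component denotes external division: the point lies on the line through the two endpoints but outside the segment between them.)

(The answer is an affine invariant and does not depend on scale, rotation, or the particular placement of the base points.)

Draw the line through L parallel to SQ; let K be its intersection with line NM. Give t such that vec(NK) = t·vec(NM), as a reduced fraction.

Work in coordinates with Q = (0, 0), S = (1, 0), V = (0, 1), M = (4, 1).
1. N lies on line SV with SN:NV = 1:(-2) ⇒ N = (2, -1)
2. L lies on line VN with VL:LN = 2:(-3) ⇒ L = (-4, 5)
through L parallel to SQ: direction (-1, 0); meets NM at K = (8, 5)
K = N + t·(M−N) with t = 3

t = 3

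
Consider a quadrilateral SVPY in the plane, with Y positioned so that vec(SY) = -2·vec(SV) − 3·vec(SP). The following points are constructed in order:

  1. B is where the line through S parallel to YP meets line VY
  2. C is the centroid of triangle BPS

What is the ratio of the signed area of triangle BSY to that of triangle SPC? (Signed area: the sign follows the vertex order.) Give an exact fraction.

[BSY]:[SPC] = 3

Assign S = (0, 0), V = (1, 0), P = (0, 1), Y = (-2, -3) — the answer is frame-independent, so this choice is without loss of generality.
1. B is where the line through S parallel to YP meets line VY ⇒ B = (-1, -2)
2. C is the centroid of triangle BPS ⇒ C = (-1/3, -1/3)
2·[BSY] = 1, 2·[SPC] = 1/3
[BSY]:[SPC] = 1:1/3 = 3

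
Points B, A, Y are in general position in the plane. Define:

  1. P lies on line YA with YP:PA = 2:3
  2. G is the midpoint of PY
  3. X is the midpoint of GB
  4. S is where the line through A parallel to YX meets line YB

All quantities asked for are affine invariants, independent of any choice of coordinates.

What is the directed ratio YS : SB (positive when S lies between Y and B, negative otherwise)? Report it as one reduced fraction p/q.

YS:SB = -5/6

Set B = (0, 0), A = (1, 0), Y = (0, 1); any affine frame gives the same invariant.
1. P lies on line YA with YP:PA = 2:3 ⇒ P = (2/5, 3/5)
2. G is the midpoint of PY ⇒ G = (1/5, 4/5)
3. X is the midpoint of GB ⇒ X = (1/10, 2/5)
4. S is where the line through A parallel to YX meets line YB ⇒ S = (0, 6)
S = Y + t·(B−Y) with t = -5, so YS:SB = t:(1−t) = -5:6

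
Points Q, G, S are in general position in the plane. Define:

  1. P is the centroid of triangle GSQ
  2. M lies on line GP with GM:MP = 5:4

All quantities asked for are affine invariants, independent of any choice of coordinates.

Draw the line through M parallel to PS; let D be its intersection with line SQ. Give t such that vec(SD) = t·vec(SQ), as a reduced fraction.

t = -4/9

Assign Q = (0, 0), G = (1, 0), S = (0, 1) — the answer is frame-independent, so this choice is without loss of generality.
1. P is the centroid of triangle GSQ ⇒ P = (1/3, 1/3)
2. M lies on line GP with GM:MP = 5:4 ⇒ M = (17/27, 5/27)
through M parallel to PS: direction (-1/3, 2/3); meets SQ at D = (0, 13/9)
D = S + t·(Q−S) with t = -4/9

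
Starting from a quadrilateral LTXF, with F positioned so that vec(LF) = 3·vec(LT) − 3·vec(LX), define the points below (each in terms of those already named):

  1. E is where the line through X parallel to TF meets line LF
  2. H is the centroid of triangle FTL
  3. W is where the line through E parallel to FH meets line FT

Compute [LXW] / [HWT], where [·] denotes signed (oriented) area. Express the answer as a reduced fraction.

Choose coordinates L = (0, 0), T = (1, 0), X = (0, 1), F = (3, -3).
1. E is where the line through X parallel to TF meets line LF ⇒ E = (2, -2)
2. H is the centroid of triangle FTL ⇒ H = (4/3, -1)
3. W is where the line through E parallel to FH meets line FT ⇒ W = (11/3, -4)
2·[LXW] = -11/3, 2·[HWT] = 4/3
[LXW]:[HWT] = -11/3:4/3 = -11/4

[LXW]:[HWT] = -11/4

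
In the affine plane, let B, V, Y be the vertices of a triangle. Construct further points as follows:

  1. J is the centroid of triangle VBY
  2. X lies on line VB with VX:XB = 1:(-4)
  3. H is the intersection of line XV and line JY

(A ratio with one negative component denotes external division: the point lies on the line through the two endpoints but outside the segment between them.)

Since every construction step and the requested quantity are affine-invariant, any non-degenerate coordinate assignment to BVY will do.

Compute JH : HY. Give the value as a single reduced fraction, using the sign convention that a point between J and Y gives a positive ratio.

Choose coordinates B = (0, 0), V = (1, 0), Y = (0, 1).
1. J is the centroid of triangle VBY ⇒ J = (1/3, 1/3)
2. X lies on line VB with VX:XB = 1:(-4) ⇒ X = (4/3, 0)
3. H is the intersection of line XV and line JY ⇒ H = (1/2, 0)
H = J + t·(Y−J) with t = -1/2, so JH:HY = t:(1−t) = -1/2:3/2

JH:HY = -1/3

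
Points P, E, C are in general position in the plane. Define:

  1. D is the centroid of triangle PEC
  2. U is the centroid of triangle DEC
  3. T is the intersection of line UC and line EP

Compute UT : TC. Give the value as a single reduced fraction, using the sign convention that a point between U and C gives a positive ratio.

UT:TC = -4/9

Assign P = (0, 0), E = (1, 0), C = (0, 1) — the answer is frame-independent, so this choice is without loss of generality.
1. D is the centroid of triangle PEC ⇒ D = (1/3, 1/3)
2. U is the centroid of triangle DEC ⇒ U = (4/9, 4/9)
3. T is the intersection of line UC and line EP ⇒ T = (4/5, 0)
T = U + t·(C−U) with t = -4/5, so UT:TC = t:(1−t) = -4/5:9/5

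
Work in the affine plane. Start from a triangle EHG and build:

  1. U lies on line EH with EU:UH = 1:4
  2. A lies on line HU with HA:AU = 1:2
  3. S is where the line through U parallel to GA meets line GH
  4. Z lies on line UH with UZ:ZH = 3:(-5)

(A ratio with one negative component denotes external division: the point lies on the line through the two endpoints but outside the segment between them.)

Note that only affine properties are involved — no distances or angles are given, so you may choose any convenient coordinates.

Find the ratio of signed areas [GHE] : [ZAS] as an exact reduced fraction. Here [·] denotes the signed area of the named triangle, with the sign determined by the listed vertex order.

[GHE]:[ZAS] = -5/26

Set E = (0, 0), H = (1, 0), G = (0, 1); any affine frame gives the same invariant.
1. U lies on line EH with EU:UH = 1:4 ⇒ U = (1/5, 0)
2. A lies on line HU with HA:AU = 1:2 ⇒ A = (11/15, 0)
3. S is where the line through U parallel to GA meets line GH ⇒ S = (-2, 3)
4. Z lies on line UH with UZ:ZH = 3:(-5) ⇒ Z = (-1, 0)
2·[GHE] = -1, 2·[ZAS] = 26/5
[GHE]:[ZAS] = -1:26/5 = -5/26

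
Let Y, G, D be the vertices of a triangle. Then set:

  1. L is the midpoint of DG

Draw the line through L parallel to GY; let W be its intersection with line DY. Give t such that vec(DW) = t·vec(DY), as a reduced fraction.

t = 1/2

Assign Y = (0, 0), G = (1, 0), D = (0, 1) — the answer is frame-independent, so this choice is without loss of generality.
1. L is the midpoint of DG ⇒ L = (1/2, 1/2)
through L parallel to GY: direction (-1, 0); meets DY at W = (0, 1/2)
W = D + t·(Y−D) with t = 1/2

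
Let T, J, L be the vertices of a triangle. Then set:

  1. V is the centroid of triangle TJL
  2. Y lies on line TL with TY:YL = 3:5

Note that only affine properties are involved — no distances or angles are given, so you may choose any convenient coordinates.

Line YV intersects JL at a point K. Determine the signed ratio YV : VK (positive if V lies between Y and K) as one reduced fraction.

Set T = (0, 0), J = (1, 0), L = (0, 1); any affine frame gives the same invariant.
1. V is the centroid of triangle TJL ⇒ V = (1/3, 1/3)
2. Y lies on line TL with TY:YL = 3:5 ⇒ Y = (0, 3/8)
line YV meets JL at K = (5/7, 2/7)
V = Y + t·(K−Y) with t = 7/15, so YV:VK = 7/15:8/15

YV:VK = 7/8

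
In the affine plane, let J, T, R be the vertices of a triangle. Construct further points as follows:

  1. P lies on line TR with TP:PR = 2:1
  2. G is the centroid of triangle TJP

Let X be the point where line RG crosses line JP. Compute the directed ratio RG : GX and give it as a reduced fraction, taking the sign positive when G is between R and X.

RG:GX = -5/2

Assign J = (0, 0), T = (1, 0), R = (0, 1) — the answer is frame-independent, so this choice is without loss of generality.
1. P lies on line TR with TP:PR = 2:1 ⇒ P = (1/3, 2/3)
2. G is the centroid of triangle TJP ⇒ G = (4/9, 2/9)
line RG meets JP at X = (4/15, 8/15)
G = R + t·(X−R) with t = 5/3, so RG:GX = 5/3:-2/3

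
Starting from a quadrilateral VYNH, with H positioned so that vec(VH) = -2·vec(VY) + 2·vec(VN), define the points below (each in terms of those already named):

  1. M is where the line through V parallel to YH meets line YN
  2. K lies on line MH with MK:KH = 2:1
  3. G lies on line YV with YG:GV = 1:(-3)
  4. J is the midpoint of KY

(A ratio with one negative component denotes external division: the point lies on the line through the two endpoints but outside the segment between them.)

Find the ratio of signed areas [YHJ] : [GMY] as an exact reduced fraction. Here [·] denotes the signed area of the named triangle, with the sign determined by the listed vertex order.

[YHJ]:[GMY] = -1/3

Set V = (0, 0), Y = (1, 0), N = (0, 1), H = (-2, 2); any affine frame gives the same invariant.
1. M is where the line through V parallel to YH meets line YN ⇒ M = (3, -2)
2. K lies on line MH with MK:KH = 2:1 ⇒ K = (-1/3, 2/3)
3. G lies on line YV with YG:GV = 1:(-3) ⇒ G = (3/2, 0)
4. J is the midpoint of KY ⇒ J = (1/3, 1/3)
2·[YHJ] = 1/3, 2·[GMY] = -1
[YHJ]:[GMY] = 1/3:-1 = -1/3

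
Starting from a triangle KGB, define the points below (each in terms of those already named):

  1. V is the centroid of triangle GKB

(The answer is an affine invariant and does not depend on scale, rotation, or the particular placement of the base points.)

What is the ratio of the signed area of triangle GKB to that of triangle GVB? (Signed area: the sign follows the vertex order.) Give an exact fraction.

Set K = (0, 0), G = (1, 0), B = (0, 1); any affine frame gives the same invariant.
1. V is the centroid of triangle GKB ⇒ V = (1/3, 1/3)
2·[GKB] = -1, 2·[GVB] = -1/3
[GKB]:[GVB] = -1:-1/3 = 3

[GKB]:[GVB] = 3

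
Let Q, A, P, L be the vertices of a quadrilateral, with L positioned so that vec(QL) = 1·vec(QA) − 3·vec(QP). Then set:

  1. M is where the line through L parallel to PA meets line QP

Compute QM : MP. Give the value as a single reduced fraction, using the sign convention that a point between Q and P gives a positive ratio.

QM:MP = -2/3

Assign Q = (0, 0), A = (1, 0), P = (0, 1), L = (1, -3) — the answer is frame-independent, so this choice is without loss of generality.
1. M is where the line through L parallel to PA meets line QP ⇒ M = (0, -2)
M = Q + t·(P−Q) with t = -2, so QM:MP = t:(1−t) = -2:3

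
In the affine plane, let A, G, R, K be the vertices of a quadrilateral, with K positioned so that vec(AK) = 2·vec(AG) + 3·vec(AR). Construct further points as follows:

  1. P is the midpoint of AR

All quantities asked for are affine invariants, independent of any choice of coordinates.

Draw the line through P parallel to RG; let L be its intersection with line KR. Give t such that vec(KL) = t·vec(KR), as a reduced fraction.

Set A = (0, 0), G = (1, 0), R = (0, 1), K = (2, 3); any affine frame gives the same invariant.
1. P is the midpoint of AR ⇒ P = (0, 1/2)
through P parallel to RG: direction (1, -1); meets KR at L = (-1/4, 3/4)
L = K + t·(R−K) with t = 9/8

t = 9/8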